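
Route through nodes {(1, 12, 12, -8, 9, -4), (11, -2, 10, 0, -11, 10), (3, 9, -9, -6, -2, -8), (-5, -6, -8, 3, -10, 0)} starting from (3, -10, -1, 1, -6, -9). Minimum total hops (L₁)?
194
(one optimal route: (3, -10, -1, 1, -6, -9) → (-5, -6, -8, 3, -10, 0) → (3, 9, -9, -6, -2, -8) → (1, 12, 12, -8, 9, -4) → (11, -2, 10, 0, -11, 10))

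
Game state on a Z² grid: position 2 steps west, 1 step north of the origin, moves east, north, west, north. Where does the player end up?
(-2, 3)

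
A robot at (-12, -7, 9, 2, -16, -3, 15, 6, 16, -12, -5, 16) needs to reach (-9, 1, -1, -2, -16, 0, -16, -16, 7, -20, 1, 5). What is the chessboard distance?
31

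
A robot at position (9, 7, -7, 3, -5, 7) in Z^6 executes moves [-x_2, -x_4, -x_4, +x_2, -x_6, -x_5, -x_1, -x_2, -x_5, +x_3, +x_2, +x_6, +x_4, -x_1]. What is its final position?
(7, 7, -6, 2, -7, 7)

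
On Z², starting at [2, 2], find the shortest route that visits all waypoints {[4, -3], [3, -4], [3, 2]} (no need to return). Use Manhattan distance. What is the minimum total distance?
9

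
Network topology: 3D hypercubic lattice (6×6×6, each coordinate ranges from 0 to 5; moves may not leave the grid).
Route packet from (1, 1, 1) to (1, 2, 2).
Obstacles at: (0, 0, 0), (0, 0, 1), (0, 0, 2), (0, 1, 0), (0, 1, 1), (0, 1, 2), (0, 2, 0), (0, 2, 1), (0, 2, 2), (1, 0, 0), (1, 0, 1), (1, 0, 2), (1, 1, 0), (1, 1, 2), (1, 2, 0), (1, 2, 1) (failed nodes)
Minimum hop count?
4
(one shortest path: (1, 1, 1) → (2, 1, 1) → (2, 2, 1) → (2, 2, 2) → (1, 2, 2))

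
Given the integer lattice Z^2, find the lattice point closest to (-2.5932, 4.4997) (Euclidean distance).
(-3, 4)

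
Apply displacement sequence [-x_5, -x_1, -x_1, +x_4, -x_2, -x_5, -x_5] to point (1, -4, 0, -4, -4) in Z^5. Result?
(-1, -5, 0, -3, -7)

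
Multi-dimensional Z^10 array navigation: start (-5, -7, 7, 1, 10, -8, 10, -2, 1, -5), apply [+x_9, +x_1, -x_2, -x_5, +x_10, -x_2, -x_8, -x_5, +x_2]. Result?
(-4, -8, 7, 1, 8, -8, 10, -3, 2, -4)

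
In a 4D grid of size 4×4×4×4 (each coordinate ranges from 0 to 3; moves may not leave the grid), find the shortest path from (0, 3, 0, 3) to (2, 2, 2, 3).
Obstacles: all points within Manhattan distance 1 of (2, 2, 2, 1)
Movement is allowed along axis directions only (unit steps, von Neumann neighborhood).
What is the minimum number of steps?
5
(one shortest path: (0, 3, 0, 3) → (1, 3, 0, 3) → (2, 3, 0, 3) → (2, 2, 0, 3) → (2, 2, 1, 3) → (2, 2, 2, 3))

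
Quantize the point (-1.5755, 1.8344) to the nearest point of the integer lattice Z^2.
(-2, 2)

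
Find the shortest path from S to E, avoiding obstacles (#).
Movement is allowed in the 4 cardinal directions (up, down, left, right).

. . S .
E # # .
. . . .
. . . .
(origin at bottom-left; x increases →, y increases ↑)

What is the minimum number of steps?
3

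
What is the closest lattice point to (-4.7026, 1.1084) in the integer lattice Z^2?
(-5, 1)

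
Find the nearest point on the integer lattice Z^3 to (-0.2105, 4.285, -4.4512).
(0, 4, -4)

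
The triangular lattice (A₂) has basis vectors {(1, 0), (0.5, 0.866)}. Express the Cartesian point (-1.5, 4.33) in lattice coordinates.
-4b₁ + 5b₂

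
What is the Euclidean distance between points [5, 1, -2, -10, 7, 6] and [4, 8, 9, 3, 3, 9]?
19.105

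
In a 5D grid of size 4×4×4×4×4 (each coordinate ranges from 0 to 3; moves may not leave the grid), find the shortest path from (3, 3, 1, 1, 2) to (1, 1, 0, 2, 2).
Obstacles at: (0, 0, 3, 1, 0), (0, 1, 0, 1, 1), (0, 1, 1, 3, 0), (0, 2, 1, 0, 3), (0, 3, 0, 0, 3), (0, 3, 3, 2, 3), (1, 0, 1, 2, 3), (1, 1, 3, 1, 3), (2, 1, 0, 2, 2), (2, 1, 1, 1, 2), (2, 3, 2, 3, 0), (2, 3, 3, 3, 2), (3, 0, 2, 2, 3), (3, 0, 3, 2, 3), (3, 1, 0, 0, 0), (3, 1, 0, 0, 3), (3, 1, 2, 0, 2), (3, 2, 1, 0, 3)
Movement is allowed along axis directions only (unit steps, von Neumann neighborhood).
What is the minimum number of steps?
6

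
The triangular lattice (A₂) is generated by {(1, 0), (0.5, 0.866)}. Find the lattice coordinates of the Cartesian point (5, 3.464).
3b₁ + 4b₂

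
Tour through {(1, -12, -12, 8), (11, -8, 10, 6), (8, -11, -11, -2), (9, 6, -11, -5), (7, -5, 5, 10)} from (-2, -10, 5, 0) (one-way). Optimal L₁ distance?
114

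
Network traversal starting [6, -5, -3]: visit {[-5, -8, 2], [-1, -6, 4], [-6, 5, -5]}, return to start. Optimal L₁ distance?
68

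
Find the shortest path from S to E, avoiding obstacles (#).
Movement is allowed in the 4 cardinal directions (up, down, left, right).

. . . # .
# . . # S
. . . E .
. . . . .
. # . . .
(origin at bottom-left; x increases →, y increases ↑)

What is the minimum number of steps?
2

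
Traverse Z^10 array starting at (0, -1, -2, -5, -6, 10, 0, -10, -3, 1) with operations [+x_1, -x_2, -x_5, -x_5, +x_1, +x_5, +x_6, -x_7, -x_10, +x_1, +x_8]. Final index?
(3, -2, -2, -5, -7, 11, -1, -9, -3, 0)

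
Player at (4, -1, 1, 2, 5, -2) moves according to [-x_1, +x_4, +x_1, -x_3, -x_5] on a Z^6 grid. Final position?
(4, -1, 0, 3, 4, -2)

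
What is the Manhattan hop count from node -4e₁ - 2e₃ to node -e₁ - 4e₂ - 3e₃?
8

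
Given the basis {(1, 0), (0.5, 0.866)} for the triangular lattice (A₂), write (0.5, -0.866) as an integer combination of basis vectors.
b₁ - b₂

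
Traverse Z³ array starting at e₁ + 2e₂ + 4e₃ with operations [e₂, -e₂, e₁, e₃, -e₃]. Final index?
(2, 2, 4)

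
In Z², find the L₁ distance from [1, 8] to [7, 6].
8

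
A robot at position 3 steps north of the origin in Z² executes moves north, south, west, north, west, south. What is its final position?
(-2, 3)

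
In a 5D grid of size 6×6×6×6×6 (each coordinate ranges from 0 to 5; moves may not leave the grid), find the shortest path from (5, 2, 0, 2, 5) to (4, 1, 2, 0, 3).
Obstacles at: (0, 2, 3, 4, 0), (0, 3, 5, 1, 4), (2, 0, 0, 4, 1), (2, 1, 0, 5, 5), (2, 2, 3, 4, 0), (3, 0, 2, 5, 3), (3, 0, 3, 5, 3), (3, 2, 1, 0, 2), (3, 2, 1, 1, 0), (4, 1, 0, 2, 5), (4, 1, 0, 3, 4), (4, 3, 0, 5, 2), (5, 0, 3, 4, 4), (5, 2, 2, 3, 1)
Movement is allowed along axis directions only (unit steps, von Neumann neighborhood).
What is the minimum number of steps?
8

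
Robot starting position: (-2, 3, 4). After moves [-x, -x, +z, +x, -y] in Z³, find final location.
(-3, 2, 5)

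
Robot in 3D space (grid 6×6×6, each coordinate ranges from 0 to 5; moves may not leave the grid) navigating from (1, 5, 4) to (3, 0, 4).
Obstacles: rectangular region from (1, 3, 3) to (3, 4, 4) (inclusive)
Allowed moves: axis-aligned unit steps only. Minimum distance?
9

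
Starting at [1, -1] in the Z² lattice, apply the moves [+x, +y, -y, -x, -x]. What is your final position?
(0, -1)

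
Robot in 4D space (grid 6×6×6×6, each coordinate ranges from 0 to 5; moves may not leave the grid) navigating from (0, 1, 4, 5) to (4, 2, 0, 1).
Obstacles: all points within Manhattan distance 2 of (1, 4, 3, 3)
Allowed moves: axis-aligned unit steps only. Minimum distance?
13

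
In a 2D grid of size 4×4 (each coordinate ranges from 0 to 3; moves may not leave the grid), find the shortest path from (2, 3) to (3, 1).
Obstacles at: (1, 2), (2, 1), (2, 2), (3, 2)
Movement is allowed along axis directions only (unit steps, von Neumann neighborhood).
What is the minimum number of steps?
9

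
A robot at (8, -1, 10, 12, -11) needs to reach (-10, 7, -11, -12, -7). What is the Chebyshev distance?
24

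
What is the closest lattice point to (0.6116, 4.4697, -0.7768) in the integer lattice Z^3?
(1, 4, -1)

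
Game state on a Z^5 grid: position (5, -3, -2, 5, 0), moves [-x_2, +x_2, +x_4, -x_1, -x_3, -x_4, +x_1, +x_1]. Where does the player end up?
(6, -3, -3, 5, 0)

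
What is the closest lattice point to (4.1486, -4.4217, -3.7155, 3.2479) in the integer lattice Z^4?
(4, -4, -4, 3)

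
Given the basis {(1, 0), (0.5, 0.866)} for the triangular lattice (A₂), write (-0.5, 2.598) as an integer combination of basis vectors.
-2b₁ + 3b₂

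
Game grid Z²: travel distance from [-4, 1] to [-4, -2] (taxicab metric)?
3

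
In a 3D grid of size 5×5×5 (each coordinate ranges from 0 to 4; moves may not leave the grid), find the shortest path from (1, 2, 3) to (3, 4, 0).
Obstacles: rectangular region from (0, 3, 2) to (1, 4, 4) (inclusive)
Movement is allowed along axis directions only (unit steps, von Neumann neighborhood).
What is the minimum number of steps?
7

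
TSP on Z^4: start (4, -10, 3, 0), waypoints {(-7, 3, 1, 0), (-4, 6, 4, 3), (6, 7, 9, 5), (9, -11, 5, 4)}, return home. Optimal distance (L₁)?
94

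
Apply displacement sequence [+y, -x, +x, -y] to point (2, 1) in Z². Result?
(2, 1)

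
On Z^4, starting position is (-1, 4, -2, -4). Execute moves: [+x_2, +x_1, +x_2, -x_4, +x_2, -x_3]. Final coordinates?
(0, 7, -3, -5)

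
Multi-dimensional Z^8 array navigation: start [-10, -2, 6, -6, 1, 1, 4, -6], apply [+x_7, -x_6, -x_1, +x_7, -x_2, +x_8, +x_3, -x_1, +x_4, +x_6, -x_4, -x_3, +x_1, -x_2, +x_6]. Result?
(-11, -4, 6, -6, 1, 2, 6, -5)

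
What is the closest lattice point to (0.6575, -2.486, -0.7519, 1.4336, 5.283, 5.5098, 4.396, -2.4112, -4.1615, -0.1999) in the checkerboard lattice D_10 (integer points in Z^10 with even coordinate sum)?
(1, -2, -1, 1, 5, 6, 4, -2, -4, 0)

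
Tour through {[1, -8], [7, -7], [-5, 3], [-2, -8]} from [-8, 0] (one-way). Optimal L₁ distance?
30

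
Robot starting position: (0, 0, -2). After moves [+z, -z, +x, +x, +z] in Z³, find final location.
(2, 0, -1)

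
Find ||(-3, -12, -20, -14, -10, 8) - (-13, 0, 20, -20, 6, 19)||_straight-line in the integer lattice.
47.5079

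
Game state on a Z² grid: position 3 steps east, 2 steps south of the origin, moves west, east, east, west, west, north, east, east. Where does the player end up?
(4, -1)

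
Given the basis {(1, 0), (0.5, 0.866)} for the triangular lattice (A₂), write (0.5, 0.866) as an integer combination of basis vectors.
b₂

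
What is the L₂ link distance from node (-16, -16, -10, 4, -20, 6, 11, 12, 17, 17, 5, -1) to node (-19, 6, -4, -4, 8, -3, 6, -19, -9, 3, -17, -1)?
61.6441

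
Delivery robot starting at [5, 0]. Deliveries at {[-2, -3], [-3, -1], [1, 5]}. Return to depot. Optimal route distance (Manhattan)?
32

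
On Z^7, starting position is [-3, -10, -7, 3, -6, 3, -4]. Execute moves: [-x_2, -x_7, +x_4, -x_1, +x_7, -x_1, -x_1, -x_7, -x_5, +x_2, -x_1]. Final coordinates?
(-7, -10, -7, 4, -7, 3, -5)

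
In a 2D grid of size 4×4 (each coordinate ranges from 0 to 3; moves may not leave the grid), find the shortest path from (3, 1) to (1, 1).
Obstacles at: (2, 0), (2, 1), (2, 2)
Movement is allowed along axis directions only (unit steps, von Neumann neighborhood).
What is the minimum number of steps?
6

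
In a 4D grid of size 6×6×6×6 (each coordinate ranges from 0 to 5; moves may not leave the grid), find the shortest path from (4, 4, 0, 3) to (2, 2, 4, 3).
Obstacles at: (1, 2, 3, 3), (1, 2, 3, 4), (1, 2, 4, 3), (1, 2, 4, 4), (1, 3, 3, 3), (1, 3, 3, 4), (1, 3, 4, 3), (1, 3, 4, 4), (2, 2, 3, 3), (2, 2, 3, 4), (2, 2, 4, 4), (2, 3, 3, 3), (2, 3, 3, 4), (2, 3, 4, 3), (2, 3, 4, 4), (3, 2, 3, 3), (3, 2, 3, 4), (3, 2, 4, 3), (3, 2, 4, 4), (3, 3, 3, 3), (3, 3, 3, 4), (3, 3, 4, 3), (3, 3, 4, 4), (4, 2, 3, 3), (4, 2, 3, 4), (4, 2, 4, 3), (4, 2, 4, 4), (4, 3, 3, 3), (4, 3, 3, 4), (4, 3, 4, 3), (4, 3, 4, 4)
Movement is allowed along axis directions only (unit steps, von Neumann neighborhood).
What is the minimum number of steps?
10
(one shortest path: (4, 4, 0, 3) → (3, 4, 0, 3) → (2, 4, 0, 3) → (2, 3, 0, 3) → (2, 2, 0, 3) → (2, 1, 0, 3) → (2, 1, 1, 3) → (2, 1, 2, 3) → (2, 1, 3, 3) → (2, 1, 4, 3) → (2, 2, 4, 3))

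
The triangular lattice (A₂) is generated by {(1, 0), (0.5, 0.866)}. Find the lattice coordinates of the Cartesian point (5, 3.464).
3b₁ + 4b₂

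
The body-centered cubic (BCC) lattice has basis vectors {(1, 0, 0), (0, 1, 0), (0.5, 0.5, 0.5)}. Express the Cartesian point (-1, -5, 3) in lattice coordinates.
-4b₁ - 8b₂ + 6b₃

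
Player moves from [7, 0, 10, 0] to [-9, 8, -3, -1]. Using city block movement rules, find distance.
38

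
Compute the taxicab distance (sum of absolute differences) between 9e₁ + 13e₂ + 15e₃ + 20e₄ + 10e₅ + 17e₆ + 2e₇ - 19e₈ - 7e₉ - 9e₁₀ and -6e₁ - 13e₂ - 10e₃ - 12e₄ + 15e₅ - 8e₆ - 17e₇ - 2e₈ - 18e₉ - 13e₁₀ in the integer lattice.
179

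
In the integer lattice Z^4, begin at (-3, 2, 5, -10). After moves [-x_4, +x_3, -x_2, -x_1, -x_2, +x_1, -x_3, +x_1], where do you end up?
(-2, 0, 5, -11)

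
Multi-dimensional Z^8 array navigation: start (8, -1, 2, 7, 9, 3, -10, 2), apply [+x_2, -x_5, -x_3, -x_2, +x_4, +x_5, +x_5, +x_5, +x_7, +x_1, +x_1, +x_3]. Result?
(10, -1, 2, 8, 11, 3, -9, 2)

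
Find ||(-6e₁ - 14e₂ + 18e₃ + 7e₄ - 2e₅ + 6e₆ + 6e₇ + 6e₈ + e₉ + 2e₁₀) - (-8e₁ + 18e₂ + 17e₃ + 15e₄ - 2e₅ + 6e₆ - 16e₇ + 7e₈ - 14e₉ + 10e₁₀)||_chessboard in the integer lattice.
32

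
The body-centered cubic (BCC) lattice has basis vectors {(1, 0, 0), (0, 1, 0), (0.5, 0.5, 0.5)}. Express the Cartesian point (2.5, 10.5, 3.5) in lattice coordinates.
-b₁ + 7b₂ + 7b₃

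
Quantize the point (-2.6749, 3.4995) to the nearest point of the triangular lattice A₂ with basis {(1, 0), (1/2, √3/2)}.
(-3, 3.464)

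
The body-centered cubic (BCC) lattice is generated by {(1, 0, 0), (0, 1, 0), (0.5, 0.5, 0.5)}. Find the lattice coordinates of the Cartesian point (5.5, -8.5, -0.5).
6b₁ - 8b₂ - b₃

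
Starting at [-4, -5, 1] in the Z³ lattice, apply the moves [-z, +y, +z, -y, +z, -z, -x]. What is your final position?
(-5, -5, 1)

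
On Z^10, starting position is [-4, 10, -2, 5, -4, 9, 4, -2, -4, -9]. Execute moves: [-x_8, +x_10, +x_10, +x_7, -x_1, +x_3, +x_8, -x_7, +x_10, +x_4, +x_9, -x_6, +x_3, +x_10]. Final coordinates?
(-5, 10, 0, 6, -4, 8, 4, -2, -3, -5)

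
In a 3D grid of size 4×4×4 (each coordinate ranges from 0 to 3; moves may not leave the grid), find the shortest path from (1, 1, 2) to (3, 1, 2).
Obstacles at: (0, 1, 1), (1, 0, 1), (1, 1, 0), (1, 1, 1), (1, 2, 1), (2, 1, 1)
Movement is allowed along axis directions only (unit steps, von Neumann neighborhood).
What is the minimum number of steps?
2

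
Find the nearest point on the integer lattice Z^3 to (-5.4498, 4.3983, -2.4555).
(-5, 4, -2)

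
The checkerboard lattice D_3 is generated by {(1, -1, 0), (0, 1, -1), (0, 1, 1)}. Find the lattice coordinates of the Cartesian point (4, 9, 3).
4b₁ + 5b₂ + 8b₃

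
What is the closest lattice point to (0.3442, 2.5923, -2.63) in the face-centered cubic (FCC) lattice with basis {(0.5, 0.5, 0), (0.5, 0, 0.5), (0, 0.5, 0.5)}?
(0, 2.5, -2.5)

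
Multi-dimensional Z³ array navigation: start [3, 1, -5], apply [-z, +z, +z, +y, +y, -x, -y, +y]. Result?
(2, 3, -4)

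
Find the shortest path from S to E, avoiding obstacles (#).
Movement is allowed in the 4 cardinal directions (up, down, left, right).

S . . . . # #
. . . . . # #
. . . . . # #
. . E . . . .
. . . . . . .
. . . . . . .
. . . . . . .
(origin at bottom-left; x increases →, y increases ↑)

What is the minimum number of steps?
5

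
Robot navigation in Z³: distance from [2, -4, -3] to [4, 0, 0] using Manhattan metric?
9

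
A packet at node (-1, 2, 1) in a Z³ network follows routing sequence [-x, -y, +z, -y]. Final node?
(-2, 0, 2)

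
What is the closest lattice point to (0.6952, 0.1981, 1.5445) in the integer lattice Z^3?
(1, 0, 2)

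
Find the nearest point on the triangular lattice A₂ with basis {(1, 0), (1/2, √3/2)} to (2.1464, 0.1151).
(2, 0)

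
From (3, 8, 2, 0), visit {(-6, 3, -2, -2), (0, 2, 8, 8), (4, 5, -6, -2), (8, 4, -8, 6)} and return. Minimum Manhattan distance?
102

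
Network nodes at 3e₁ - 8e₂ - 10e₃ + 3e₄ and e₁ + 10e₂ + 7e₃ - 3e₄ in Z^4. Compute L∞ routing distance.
18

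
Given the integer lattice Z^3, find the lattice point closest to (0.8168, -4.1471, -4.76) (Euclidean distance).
(1, -4, -5)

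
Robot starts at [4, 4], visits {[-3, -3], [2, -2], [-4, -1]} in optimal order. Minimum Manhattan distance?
17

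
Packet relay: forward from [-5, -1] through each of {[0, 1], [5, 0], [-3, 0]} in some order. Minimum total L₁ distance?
13
(one optimal route: (-5, -1) → (-3, 0) → (0, 1) → (5, 0))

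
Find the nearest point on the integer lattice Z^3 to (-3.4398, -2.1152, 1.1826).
(-3, -2, 1)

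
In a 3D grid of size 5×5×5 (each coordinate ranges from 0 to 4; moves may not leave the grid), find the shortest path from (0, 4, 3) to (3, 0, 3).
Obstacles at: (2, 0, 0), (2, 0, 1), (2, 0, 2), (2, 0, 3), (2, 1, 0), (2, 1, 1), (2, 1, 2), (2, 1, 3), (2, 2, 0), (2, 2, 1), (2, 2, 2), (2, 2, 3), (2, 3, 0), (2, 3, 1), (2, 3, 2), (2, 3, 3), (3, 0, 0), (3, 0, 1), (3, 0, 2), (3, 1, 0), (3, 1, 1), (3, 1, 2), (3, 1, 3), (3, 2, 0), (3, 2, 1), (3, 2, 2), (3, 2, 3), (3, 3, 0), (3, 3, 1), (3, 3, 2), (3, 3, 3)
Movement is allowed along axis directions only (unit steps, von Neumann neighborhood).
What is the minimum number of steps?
9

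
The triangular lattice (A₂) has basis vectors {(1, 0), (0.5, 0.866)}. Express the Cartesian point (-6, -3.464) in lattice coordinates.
-4b₁ - 4b₂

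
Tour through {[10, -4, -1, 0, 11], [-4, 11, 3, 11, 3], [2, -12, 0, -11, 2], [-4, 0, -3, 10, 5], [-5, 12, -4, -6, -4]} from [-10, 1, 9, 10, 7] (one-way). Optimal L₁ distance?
157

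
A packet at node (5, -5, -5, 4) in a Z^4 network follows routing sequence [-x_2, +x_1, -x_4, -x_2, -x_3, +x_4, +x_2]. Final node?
(6, -6, -6, 4)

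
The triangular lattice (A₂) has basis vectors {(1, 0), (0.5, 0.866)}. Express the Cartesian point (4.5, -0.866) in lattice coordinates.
5b₁ - b₂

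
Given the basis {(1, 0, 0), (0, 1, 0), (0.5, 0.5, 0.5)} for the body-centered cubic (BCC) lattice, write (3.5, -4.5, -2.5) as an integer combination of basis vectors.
6b₁ - 2b₂ - 5b₃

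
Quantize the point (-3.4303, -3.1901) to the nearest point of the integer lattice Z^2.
(-3, -3)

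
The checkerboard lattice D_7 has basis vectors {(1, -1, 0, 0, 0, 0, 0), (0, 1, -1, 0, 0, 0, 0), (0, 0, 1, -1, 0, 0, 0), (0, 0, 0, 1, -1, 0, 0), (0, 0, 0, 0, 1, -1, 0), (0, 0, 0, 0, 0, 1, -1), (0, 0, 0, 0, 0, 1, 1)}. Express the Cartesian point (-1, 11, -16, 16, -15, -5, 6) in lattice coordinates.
-b₁ + 10b₂ - 6b₃ + 10b₄ - 5b₅ - 8b₆ - 2b₇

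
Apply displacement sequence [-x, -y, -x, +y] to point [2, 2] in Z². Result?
(0, 2)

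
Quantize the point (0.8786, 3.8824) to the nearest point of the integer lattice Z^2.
(1, 4)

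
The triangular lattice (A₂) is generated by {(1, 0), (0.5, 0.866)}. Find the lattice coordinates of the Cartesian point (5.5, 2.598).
4b₁ + 3b₂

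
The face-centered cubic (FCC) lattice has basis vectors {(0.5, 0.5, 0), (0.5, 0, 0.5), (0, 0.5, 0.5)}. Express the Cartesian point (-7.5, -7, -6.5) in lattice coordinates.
-8b₁ - 7b₂ - 6b₃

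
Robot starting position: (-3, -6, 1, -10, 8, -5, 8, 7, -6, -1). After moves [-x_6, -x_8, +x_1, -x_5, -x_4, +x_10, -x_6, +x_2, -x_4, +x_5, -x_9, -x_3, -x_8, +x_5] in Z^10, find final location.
(-2, -5, 0, -12, 9, -7, 8, 5, -7, 0)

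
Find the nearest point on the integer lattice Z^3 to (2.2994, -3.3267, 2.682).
(2, -3, 3)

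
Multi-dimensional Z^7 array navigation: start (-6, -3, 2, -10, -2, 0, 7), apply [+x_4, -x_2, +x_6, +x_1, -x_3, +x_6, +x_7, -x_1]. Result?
(-6, -4, 1, -9, -2, 2, 8)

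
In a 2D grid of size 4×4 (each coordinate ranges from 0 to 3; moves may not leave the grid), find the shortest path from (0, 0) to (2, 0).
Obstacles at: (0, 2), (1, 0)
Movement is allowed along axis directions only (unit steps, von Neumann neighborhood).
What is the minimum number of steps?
4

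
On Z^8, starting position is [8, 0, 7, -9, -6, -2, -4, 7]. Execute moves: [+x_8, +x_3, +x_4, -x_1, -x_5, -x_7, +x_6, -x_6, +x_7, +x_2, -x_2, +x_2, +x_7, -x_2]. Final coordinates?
(7, 0, 8, -8, -7, -2, -3, 8)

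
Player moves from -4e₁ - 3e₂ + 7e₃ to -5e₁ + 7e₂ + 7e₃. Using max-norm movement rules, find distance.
10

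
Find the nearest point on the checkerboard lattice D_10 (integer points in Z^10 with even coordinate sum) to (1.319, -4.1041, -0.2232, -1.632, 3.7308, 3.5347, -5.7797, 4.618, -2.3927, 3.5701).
(1, -4, 0, -2, 4, 4, -6, 5, -2, 4)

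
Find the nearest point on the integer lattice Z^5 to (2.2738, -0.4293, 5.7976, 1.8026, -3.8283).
(2, 0, 6, 2, -4)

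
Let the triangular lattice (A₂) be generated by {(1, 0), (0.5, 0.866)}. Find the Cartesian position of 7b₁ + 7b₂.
(10.5, 6.062)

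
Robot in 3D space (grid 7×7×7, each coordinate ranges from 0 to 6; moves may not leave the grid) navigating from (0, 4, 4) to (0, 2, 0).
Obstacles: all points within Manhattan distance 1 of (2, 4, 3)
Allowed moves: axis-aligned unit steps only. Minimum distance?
6
(one shortest path: (0, 4, 4) → (0, 3, 4) → (0, 2, 4) → (0, 2, 3) → (0, 2, 2) → (0, 2, 1) → (0, 2, 0))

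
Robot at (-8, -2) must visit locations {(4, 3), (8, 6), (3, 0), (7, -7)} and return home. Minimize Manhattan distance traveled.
58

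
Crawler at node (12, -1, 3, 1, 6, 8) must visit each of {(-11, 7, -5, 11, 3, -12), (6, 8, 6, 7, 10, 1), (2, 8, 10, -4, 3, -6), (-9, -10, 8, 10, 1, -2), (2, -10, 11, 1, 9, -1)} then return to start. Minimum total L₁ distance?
234
(one optimal route: (12, -1, 3, 1, 6, 8) → (6, 8, 6, 7, 10, 1) → (2, 8, 10, -4, 3, -6) → (-11, 7, -5, 11, 3, -12) → (-9, -10, 8, 10, 1, -2) → (2, -10, 11, 1, 9, -1) → (12, -1, 3, 1, 6, 8))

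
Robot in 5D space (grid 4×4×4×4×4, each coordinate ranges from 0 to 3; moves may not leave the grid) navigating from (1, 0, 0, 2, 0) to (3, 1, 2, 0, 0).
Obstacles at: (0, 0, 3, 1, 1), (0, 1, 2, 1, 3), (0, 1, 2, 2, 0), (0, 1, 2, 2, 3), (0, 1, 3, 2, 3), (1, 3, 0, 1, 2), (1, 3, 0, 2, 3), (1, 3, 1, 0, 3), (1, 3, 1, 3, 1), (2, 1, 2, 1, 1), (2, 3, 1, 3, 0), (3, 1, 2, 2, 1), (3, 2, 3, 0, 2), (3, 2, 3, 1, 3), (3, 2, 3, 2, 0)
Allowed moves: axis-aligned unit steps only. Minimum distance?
7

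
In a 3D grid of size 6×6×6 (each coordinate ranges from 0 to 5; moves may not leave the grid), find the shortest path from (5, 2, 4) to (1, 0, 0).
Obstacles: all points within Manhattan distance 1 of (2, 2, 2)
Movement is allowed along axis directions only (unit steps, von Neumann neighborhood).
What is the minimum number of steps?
10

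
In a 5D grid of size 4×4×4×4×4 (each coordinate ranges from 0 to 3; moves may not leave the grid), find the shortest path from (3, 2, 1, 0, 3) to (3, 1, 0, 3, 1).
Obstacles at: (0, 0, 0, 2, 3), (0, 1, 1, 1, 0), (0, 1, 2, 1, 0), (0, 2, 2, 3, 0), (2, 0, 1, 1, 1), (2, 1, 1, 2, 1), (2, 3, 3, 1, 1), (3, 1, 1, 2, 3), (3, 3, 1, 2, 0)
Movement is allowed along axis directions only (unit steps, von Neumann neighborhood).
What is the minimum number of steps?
7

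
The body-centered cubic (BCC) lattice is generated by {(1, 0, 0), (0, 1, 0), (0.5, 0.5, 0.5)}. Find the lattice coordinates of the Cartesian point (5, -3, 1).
4b₁ - 4b₂ + 2b₃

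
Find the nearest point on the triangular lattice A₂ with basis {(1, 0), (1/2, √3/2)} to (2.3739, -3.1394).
(2, -3.464)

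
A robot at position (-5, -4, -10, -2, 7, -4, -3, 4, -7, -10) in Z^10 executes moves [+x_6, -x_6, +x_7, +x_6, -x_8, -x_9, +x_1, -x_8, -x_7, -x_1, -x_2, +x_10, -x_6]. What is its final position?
(-5, -5, -10, -2, 7, -4, -3, 2, -8, -9)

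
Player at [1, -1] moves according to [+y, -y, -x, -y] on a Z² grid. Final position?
(0, -2)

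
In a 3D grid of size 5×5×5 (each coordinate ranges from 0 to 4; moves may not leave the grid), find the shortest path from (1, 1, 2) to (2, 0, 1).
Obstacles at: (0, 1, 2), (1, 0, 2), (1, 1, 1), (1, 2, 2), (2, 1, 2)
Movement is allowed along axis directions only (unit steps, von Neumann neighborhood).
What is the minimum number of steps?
5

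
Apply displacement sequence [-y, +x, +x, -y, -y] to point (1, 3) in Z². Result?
(3, 0)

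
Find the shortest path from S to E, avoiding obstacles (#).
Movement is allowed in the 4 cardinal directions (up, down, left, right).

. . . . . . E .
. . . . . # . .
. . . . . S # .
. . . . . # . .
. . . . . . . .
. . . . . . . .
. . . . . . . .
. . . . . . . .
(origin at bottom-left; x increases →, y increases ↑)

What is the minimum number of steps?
5
(one shortest path: (5, 5) → (4, 5) → (4, 6) → (4, 7) → (5, 7) → (6, 7))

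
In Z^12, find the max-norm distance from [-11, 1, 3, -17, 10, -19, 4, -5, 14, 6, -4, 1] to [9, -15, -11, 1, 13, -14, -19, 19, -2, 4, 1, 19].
24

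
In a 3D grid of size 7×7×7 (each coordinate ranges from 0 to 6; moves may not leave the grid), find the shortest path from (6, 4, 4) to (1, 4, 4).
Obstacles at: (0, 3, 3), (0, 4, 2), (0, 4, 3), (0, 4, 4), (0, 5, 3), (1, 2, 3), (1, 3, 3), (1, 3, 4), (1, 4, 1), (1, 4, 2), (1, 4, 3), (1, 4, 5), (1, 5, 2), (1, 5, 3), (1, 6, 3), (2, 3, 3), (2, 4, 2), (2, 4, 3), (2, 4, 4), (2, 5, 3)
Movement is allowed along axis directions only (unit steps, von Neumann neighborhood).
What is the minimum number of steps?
7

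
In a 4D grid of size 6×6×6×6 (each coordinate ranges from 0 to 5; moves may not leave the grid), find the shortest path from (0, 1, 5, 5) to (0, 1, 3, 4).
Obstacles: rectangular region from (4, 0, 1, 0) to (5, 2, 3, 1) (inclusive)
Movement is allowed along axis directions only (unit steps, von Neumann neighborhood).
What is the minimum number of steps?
3
(one shortest path: (0, 1, 5, 5) → (0, 1, 4, 5) → (0, 1, 3, 5) → (0, 1, 3, 4))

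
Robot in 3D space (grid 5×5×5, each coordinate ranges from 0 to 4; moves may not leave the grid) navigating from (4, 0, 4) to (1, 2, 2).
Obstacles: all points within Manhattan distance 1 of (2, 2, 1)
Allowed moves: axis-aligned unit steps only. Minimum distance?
7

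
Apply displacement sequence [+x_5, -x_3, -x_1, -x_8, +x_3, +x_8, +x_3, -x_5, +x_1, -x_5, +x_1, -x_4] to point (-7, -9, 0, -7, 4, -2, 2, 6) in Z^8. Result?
(-6, -9, 1, -8, 3, -2, 2, 6)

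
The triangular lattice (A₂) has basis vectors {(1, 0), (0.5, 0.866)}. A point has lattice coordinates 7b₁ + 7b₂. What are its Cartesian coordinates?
(10.5, 6.062)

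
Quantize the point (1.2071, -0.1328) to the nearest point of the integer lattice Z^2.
(1, 0)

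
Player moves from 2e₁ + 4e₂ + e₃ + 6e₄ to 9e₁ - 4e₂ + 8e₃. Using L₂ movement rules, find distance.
14.0712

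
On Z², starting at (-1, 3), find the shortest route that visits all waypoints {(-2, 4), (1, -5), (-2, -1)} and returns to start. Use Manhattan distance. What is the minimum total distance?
24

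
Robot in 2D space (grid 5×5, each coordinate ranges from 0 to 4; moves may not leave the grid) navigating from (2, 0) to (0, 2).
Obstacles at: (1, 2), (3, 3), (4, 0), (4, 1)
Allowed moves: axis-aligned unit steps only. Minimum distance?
4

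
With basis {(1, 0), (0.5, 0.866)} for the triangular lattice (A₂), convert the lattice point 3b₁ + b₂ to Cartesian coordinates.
(3.5, 0.866)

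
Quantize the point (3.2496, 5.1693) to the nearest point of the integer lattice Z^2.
(3, 5)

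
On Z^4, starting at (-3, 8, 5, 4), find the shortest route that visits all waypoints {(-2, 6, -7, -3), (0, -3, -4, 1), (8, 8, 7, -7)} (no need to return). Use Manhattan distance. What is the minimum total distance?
72
(one optimal route: (-3, 8, 5, 4) → (8, 8, 7, -7) → (-2, 6, -7, -3) → (0, -3, -4, 1))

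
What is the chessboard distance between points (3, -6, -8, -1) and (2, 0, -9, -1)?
6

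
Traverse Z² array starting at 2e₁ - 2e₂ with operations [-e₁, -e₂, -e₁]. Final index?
(0, -3)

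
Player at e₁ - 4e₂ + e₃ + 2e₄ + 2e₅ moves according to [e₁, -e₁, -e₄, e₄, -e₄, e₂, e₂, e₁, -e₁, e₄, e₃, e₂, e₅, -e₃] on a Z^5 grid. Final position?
(1, -1, 1, 2, 3)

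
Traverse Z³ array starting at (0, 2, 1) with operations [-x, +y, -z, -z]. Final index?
(-1, 3, -1)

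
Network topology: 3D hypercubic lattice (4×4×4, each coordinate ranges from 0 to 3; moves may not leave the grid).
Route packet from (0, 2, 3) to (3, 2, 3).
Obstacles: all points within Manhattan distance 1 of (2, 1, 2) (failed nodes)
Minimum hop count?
3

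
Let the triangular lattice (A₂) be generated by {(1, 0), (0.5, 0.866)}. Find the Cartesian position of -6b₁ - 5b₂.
(-8.5, -4.33)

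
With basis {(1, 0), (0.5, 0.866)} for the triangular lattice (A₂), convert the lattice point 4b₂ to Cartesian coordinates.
(2, 3.464)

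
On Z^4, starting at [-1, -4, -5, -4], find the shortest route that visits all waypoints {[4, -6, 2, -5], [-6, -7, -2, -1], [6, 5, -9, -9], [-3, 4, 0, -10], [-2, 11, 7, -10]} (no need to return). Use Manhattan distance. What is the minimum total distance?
96
(one optimal route: (-1, -4, -5, -4) → (-6, -7, -2, -1) → (4, -6, 2, -5) → (6, 5, -9, -9) → (-3, 4, 0, -10) → (-2, 11, 7, -10))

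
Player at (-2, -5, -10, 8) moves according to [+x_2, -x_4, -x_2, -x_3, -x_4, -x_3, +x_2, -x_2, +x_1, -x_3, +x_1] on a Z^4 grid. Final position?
(0, -5, -13, 6)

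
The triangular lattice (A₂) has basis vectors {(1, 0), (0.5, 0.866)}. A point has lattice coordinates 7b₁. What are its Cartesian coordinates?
(7, 0)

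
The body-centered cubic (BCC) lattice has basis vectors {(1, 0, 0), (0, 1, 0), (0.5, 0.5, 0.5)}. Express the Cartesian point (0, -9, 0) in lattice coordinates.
-9b₂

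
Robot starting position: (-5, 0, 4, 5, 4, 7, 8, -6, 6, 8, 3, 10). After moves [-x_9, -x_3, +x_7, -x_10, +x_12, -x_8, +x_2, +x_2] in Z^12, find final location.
(-5, 2, 3, 5, 4, 7, 9, -7, 5, 7, 3, 11)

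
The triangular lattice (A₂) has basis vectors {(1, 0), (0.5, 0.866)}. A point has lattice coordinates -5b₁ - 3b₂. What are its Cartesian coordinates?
(-6.5, -2.598)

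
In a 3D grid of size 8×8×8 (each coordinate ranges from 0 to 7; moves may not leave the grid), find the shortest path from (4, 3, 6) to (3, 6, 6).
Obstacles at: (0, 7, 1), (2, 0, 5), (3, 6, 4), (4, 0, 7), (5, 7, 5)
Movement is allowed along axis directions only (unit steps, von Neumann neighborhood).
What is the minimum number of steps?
4
(one shortest path: (4, 3, 6) → (3, 3, 6) → (3, 4, 6) → (3, 5, 6) → (3, 6, 6))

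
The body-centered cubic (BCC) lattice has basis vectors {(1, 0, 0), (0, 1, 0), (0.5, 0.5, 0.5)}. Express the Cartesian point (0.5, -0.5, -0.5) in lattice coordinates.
b₁ - b₃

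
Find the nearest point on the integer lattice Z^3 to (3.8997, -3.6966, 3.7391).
(4, -4, 4)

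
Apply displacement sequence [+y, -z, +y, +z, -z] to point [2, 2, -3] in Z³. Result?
(2, 4, -4)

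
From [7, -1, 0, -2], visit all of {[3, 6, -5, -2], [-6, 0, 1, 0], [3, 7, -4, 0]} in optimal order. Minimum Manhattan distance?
41
(one optimal route: (7, -1, 0, -2) → (3, 6, -5, -2) → (3, 7, -4, 0) → (-6, 0, 1, 0))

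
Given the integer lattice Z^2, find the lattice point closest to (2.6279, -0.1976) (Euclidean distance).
(3, 0)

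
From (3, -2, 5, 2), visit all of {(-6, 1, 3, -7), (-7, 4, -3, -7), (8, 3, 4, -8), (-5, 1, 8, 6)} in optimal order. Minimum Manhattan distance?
71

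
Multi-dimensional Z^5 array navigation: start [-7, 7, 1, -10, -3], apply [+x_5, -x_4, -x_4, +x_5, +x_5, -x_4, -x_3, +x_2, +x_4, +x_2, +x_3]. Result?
(-7, 9, 1, -12, 0)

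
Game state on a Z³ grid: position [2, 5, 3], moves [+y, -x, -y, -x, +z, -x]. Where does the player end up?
(-1, 5, 4)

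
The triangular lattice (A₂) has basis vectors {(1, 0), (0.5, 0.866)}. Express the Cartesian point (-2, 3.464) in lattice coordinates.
-4b₁ + 4b₂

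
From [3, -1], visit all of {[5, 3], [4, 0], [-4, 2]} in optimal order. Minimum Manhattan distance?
16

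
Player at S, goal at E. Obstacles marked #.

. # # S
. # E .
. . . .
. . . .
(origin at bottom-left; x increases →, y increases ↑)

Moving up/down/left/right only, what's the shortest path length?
2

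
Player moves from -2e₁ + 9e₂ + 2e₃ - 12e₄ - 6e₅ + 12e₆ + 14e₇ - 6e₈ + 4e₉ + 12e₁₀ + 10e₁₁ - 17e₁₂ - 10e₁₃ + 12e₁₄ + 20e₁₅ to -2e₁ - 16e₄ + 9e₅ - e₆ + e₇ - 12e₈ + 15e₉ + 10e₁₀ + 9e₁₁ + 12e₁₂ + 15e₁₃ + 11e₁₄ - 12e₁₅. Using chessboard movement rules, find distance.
32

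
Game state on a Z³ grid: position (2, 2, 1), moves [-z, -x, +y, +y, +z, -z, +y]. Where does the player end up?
(1, 5, 0)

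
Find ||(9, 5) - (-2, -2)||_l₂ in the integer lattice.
13.0384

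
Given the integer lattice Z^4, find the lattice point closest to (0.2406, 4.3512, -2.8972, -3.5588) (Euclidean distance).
(0, 4, -3, -4)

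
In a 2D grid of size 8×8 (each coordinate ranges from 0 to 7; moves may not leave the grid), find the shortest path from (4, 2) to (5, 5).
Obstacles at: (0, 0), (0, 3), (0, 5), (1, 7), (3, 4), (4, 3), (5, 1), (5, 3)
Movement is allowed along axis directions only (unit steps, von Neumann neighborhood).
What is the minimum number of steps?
6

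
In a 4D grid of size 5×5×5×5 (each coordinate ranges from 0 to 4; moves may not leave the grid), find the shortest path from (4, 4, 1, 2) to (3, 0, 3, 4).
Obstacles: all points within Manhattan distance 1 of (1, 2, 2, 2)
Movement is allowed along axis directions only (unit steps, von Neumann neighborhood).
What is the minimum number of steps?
9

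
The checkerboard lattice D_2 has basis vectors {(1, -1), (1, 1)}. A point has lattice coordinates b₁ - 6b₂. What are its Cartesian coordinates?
(-5, -7)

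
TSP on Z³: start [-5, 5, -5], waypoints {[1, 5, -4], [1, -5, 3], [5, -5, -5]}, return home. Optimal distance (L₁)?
56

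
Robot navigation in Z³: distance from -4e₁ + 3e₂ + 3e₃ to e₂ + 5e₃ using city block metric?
8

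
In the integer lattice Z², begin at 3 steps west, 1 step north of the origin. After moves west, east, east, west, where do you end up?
(-3, 1)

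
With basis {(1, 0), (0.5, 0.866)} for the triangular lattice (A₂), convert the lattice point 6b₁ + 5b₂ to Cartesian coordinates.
(8.5, 4.33)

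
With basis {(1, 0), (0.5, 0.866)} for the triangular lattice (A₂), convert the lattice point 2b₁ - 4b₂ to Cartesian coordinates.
(0, -3.464)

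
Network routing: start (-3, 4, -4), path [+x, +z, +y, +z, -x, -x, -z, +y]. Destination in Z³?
(-4, 6, -3)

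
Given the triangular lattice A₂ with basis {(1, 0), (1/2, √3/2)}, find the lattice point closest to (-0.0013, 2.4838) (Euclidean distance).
(-0.5, 2.598)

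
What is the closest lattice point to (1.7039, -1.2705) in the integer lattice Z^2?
(2, -1)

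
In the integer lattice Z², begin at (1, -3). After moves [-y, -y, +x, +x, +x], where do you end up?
(4, -5)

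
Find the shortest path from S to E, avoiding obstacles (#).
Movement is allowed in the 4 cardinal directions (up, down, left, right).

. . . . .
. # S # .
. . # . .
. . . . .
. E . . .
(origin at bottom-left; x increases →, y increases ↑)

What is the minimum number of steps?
8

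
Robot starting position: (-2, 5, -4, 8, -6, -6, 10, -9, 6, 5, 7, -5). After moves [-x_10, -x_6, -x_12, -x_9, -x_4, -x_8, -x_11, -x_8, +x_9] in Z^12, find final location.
(-2, 5, -4, 7, -6, -7, 10, -11, 6, 4, 6, -6)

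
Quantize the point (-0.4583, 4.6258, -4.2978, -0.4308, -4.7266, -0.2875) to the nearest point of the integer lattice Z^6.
(0, 5, -4, 0, -5, 0)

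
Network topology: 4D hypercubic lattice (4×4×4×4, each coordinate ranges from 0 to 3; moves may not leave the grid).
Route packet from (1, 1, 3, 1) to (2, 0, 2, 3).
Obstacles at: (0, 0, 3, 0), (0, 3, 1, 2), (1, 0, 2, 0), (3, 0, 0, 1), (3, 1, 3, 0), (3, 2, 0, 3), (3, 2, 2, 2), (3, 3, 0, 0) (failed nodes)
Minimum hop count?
5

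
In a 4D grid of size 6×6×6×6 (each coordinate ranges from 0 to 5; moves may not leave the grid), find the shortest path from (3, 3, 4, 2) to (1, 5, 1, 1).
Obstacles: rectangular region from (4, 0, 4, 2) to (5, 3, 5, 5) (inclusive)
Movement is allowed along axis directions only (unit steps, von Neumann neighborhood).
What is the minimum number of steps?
8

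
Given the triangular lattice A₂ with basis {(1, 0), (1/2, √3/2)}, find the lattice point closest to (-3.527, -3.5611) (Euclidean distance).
(-4, -3.464)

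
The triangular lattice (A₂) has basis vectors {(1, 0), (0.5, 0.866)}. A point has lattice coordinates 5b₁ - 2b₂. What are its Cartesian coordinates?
(4, -1.732)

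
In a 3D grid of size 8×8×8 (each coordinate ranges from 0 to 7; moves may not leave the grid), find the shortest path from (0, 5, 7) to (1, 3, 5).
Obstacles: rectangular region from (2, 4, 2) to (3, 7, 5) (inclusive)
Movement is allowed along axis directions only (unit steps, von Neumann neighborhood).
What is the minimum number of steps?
5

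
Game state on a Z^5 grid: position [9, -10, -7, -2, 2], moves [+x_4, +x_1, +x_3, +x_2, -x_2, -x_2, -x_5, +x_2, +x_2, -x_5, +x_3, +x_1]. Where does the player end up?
(11, -9, -5, -1, 0)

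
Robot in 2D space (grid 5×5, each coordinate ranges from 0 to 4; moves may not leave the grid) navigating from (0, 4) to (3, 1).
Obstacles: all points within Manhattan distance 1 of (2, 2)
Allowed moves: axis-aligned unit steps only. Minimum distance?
8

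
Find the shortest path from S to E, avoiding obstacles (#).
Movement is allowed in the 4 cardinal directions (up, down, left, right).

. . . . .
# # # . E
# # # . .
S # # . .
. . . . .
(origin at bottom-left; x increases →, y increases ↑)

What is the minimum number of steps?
8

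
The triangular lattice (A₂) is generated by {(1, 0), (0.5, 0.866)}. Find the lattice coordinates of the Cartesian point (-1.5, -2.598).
-3b₂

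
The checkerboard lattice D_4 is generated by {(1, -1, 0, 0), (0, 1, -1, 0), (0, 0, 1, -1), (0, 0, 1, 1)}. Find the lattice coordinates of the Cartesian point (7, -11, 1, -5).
7b₁ - 4b₂ + b₃ - 4b₄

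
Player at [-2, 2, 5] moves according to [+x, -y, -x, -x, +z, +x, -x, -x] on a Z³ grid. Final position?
(-4, 1, 6)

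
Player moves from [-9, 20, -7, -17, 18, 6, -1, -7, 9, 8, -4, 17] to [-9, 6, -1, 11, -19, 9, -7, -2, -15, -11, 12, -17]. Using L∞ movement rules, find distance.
37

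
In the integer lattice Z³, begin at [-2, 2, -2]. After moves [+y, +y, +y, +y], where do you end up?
(-2, 6, -2)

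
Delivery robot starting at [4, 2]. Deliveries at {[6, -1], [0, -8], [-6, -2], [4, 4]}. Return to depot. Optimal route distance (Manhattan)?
48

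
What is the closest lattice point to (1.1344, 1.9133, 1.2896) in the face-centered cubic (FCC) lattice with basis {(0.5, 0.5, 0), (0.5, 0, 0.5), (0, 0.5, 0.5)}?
(1, 2, 1)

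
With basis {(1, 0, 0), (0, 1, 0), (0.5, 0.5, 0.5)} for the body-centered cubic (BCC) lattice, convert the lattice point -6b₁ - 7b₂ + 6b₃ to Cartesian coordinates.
(-3, -4, 3)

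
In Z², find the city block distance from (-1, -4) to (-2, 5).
10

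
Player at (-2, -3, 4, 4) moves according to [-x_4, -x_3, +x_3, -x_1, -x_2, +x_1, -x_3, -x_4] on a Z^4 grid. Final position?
(-2, -4, 3, 2)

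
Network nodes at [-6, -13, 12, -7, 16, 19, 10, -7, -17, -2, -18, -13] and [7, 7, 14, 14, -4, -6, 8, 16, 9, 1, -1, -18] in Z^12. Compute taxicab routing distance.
177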